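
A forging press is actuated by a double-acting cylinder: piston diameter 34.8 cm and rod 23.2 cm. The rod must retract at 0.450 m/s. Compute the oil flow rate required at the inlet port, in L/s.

Q ≈ 23.8 L/s

Rod-side annular area A_ann = π/4 × (34.8² − 23.2²) = 528.4 cm^2
Q = A × v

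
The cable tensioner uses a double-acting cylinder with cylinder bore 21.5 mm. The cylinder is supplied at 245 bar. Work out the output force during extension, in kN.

F ≈ 8.89 kN

Cap-side area A_cap = π/4 × (21.5 mm)² = 363.1 mm^2
F = P × A_cap = 245 bar × A_cap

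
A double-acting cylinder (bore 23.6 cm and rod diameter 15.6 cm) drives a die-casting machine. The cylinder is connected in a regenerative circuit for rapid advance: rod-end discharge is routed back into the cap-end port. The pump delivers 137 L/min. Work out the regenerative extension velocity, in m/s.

In regeneration the rod-end outflow joins the pump flow into the cap end, so the net volume the pump must supply per unit advance equals the rod cross-section area.
Rod cross-section A_rod = π/4 × (15.6 cm)² = 191.1 cm^2
v = Q_pump / A_rod

v ≈ 0.119 m/s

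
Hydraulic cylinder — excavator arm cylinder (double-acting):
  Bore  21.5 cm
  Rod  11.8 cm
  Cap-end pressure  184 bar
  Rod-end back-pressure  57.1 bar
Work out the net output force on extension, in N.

Cap-side area A_cap = π/4 × (21.5 cm)² = 363.1 cm^2
Rod-side annular area A_ann = π/4 × (21.5² − 11.8²) = 253.7 cm^2
Net thrust = P_cap·A_cap − P_rod·A_ann = 6.680e5 N − 1.449e5 N

F ≈ 5.23e5 N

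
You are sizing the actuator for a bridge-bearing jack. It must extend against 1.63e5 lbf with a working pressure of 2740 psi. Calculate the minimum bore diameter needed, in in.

D ≈ 8.70 in

Extension force acts on the full piston face: F = P × (π/4)D².
D = √(4F / (πP)) = √(4 × 1.63e5 lbf / (π × 2740 psi))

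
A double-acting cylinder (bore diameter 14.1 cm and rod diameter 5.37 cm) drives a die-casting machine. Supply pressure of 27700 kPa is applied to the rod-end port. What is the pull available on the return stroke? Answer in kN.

F ≈ 370 kN

Rod-side annular area A_ann = π/4 × (14.1² − 5.37²) = 133.5 cm^2
On retraction the pressure acts on the annular area (bore minus rod).
F = P × A_ann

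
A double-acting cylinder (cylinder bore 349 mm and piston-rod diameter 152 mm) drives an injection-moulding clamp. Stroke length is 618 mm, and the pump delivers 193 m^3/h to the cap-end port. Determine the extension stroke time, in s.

Cap-side area A_cap = π/4 × (349 mm)² = 95660 mm^2
Swept volume V = A × L; t = V / Q = A·L / Q

t ≈ 1.10 s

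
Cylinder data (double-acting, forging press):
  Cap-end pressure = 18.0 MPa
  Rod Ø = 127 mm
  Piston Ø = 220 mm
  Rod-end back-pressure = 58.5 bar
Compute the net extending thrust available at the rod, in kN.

F ≈ 536 kN

Cap-side area A_cap = π/4 × (220 mm)² = 38010 mm^2
Rod-side annular area A_ann = π/4 × (220² − 127²) = 25350 mm^2
Net thrust = P_cap·A_cap − P_rod·A_ann = 684.2 kN − 148.3 kN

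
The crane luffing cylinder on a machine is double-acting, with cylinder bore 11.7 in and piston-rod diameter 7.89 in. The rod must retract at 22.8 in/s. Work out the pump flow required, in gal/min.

Q ≈ 347 gal/min

Rod-side annular area A_ann = π/4 × (11.7² − 7.89²) = 58.62 in^2
Q = A × v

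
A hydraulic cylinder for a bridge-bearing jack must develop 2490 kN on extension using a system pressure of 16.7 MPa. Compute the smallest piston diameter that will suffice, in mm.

Extension force acts on the full piston face: F = P × (π/4)D².
D = √(4F / (πP)) = √(4 × 2490 kN / (π × 16.7 MPa))

D ≈ 436 mm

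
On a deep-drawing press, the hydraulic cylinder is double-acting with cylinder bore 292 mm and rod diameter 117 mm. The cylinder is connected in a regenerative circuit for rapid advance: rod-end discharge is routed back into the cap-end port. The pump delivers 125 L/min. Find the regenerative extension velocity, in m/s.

v ≈ 0.194 m/s

In regeneration the rod-end outflow joins the pump flow into the cap end, so the net volume the pump must supply per unit advance equals the rod cross-section area.
Rod cross-section A_rod = π/4 × (117 mm)² = 10750 mm^2
v = Q_pump / A_rod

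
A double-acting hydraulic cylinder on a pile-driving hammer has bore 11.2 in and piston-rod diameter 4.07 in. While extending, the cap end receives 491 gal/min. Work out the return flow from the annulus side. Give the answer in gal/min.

Q_out ≈ 426 gal/min

Cap-side area A_cap = π/4 × (11.2 in)² = 98.52 in^2
Rod-side annular area A_ann = π/4 × (11.2² − 4.07²) = 85.51 in^2
Piston speed v = Q_in/A_cap; rod-end outflow Q_out = v × A_ann = Q_in × A_ann/A_cap.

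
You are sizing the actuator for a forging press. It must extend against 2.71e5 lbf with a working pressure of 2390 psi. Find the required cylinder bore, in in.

Extension force acts on the full piston face: F = P × (π/4)D².
D = √(4F / (πP)) = √(4 × 2.71e5 lbf / (π × 2390 psi))

D ≈ 12.0 in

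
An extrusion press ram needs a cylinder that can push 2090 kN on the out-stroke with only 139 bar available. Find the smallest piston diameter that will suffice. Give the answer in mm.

D ≈ 438 mm

Extension force acts on the full piston face: F = P × (π/4)D².
D = √(4F / (πP)) = √(4 × 2090 kN / (π × 139 bar))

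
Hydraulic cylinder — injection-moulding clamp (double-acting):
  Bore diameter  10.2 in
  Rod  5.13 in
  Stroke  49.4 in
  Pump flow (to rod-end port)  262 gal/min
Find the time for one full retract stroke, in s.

Rod-side annular area A_ann = π/4 × (10.2² − 5.13²) = 61.04 in^2
Swept volume V = A × L; t = V / Q = A·L / Q

t ≈ 2.99 s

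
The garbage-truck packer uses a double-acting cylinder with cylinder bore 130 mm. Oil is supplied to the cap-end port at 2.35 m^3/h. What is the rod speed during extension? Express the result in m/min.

Cap-side area A_cap = π/4 × (130 mm)² = 13270 mm^2
v = Q / A

v ≈ 2.95 m/min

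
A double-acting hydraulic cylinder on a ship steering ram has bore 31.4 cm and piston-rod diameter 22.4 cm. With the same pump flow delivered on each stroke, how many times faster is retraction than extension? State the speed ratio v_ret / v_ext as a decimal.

v_ret/v_ext ≈ 2.04

Cap-side area A_cap = π/4 × (31.4 cm)² = 774.4 cm^2
Rod-side annular area A_ann = π/4 × (31.4² − 22.4²) = 380.3 cm^2
For equal Q, v ∝ 1/A, so v_ret/v_ext = A_cap/A_ann.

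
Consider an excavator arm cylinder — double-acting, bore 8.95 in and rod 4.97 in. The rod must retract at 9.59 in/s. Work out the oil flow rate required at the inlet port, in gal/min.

Q ≈ 108 gal/min

Rod-side annular area A_ann = π/4 × (8.95² − 4.97²) = 43.51 in^2
Q = A × v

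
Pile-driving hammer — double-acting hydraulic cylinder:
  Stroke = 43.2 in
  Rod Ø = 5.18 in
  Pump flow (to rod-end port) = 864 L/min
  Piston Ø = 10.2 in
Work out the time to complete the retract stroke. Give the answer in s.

t ≈ 2.98 s

Rod-side annular area A_ann = π/4 × (10.2² − 5.18²) = 60.64 in^2
Swept volume V = A × L; t = V / Q = A·L / Q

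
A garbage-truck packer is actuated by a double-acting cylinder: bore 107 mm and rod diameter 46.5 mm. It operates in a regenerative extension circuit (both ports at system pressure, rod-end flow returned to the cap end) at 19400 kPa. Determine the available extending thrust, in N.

F ≈ 32900 N

With equal pressure on both faces, forces on the annular region cancel; the net push is pressure × rod cross-section.
Rod cross-section A_rod = π/4 × (46.5 mm)² = 1698 mm^2
F = P × A_rod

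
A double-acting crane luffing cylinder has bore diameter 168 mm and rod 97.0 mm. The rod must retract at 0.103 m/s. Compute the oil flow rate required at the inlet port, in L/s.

Q ≈ 1.52 L/s

Rod-side annular area A_ann = π/4 × (168² − 97.0²) = 14780 mm^2
Q = A × v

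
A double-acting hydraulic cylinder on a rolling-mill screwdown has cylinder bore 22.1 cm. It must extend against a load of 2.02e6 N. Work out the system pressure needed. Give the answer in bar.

P ≈ 527 bar

Cap-side area A_cap = π/4 × (22.1 cm)² = 383.6 cm^2
P = F / A = 2.02e6 N / A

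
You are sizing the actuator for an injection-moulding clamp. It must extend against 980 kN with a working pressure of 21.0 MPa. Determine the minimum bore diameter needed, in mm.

D ≈ 244 mm

Extension force acts on the full piston face: F = P × (π/4)D².
D = √(4F / (πP)) = √(4 × 980 kN / (π × 21.0 MPa))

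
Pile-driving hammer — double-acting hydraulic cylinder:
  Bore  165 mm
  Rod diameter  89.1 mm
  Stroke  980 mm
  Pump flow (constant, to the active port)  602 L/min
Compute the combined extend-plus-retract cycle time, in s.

t ≈ 3.57 s

Cap-side area A_cap = π/4 × (165 mm)² = 21380 mm^2
Rod-side annular area A_ann = π/4 × (165² − 89.1²) = 15150 mm^2
t_ext = A_cap·L/Q = 2.089 s
t_ret = A_ann·L/Q = 1.480 s
t_cycle = t_ext + t_ret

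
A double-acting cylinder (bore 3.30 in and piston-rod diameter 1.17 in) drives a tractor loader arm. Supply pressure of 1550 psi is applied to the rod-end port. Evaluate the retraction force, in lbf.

F ≈ 11600 lbf

Rod-side annular area A_ann = π/4 × (3.30² − 1.17²) = 7.478 in^2
On retraction the pressure acts on the annular area (bore minus rod).
F = P × A_ann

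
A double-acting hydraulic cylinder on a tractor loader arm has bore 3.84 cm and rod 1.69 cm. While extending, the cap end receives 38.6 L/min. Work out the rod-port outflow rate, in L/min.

Q_out ≈ 31.1 L/min

Cap-side area A_cap = π/4 × (3.84 cm)² = 11.58 cm^2
Rod-side annular area A_ann = π/4 × (3.84² − 1.69²) = 9.338 cm^2
Piston speed v = Q_in/A_cap; rod-end outflow Q_out = v × A_ann = Q_in × A_ann/A_cap.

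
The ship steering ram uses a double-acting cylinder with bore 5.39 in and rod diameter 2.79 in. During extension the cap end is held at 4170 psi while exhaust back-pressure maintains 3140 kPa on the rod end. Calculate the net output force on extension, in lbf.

Cap-side area A_cap = π/4 × (5.39 in)² = 22.82 in^2
Rod-side annular area A_ann = π/4 × (5.39² − 2.79²) = 16.70 in^2
Net thrust = P_cap·A_cap − P_rod·A_ann = 95150 lbf − 7607 lbf

F ≈ 87500 lbf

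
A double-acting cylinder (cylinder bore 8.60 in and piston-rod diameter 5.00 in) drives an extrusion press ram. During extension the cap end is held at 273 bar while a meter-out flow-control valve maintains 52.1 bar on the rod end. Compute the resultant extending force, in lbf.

Cap-side area A_cap = π/4 × (8.60 in)² = 58.09 in^2
Rod-side annular area A_ann = π/4 × (8.60² − 5.00²) = 38.45 in^2
Net thrust = P_cap·A_cap − P_rod·A_ann = 2.300e5 lbf − 29060 lbf

F ≈ 2.01e5 lbf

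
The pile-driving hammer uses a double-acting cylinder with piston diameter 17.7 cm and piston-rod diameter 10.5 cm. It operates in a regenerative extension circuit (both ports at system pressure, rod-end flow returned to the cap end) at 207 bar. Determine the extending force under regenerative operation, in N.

With equal pressure on both faces, forces on the annular region cancel; the net push is pressure × rod cross-section.
Rod cross-section A_rod = π/4 × (10.5 cm)² = 86.59 cm^2
F = P × A_rod

F ≈ 1.79e5 N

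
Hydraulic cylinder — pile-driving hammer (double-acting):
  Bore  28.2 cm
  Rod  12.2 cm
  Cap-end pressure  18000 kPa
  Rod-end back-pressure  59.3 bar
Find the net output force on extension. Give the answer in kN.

F ≈ 823 kN

Cap-side area A_cap = π/4 × (28.2 cm)² = 624.6 cm^2
Rod-side annular area A_ann = π/4 × (28.2² − 12.2²) = 507.7 cm^2
Net thrust = P_cap·A_cap − P_rod·A_ann = 1124 kN − 301.1 kN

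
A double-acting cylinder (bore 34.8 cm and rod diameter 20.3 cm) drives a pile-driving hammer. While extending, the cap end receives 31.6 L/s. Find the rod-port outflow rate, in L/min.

Q_out ≈ 1250 L/min

Cap-side area A_cap = π/4 × (34.8 cm)² = 951.1 cm^2
Rod-side annular area A_ann = π/4 × (34.8² − 20.3²) = 627.5 cm^2
Piston speed v = Q_in/A_cap; rod-end outflow Q_out = v × A_ann = Q_in × A_ann/A_cap.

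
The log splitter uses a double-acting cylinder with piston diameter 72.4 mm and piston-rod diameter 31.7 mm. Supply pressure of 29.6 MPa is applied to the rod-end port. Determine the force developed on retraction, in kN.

F ≈ 98.5 kN

Rod-side annular area A_ann = π/4 × (72.4² − 31.7²) = 3328 mm^2
On retraction the pressure acts on the annular area (bore minus rod).
F = P × A_ann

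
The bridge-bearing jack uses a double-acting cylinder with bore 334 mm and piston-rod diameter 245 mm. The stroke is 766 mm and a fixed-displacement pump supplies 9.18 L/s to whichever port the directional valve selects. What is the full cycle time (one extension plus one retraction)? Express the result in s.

t ≈ 10.7 s

Cap-side area A_cap = π/4 × (334 mm)² = 87620 mm^2
Rod-side annular area A_ann = π/4 × (334² − 245²) = 40470 mm^2
t_ext = A_cap·L/Q = 7.311 s
t_ret = A_ann·L/Q = 3.377 s
t_cycle = t_ext + t_ret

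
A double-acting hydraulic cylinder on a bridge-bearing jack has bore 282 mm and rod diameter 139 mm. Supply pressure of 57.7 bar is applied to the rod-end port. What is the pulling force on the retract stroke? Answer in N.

F ≈ 2.73e5 N

Rod-side annular area A_ann = π/4 × (282² − 139²) = 47280 mm^2
On retraction the pressure acts on the annular area (bore minus rod).
F = P × A_ann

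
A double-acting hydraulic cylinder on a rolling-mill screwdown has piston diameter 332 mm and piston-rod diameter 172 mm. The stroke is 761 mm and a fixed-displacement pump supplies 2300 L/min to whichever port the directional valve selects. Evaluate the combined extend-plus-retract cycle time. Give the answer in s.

Cap-side area A_cap = π/4 × (332 mm)² = 86570 mm^2
Rod-side annular area A_ann = π/4 × (332² − 172²) = 63330 mm^2
t_ext = A_cap·L/Q = 1.719 s
t_ret = A_ann·L/Q = 1.257 s
t_cycle = t_ext + t_ret

t ≈ 2.98 s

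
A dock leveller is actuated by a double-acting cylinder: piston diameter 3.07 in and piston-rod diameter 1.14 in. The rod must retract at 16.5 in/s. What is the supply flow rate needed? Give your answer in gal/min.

Rod-side annular area A_ann = π/4 × (3.07² − 1.14²) = 6.382 in^2
Q = A × v

Q ≈ 27.3 gal/min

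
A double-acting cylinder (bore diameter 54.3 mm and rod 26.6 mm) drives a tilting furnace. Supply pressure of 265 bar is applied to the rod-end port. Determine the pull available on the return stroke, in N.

Rod-side annular area A_ann = π/4 × (54.3² − 26.6²) = 1760 mm^2
On retraction the pressure acts on the annular area (bore minus rod).
F = P × A_ann

F ≈ 46600 N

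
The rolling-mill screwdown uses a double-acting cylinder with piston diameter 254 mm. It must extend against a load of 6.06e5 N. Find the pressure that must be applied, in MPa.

P ≈ 12.0 MPa

Cap-side area A_cap = π/4 × (254 mm)² = 50670 mm^2
P = F / A = 6.06e5 N / A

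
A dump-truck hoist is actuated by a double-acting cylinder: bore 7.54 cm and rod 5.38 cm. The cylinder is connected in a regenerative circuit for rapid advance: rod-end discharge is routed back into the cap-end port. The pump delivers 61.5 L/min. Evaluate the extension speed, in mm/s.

In regeneration the rod-end outflow joins the pump flow into the cap end, so the net volume the pump must supply per unit advance equals the rod cross-section area.
Rod cross-section A_rod = π/4 × (5.38 cm)² = 22.73 cm^2
v = Q_pump / A_rod

v ≈ 451 mm/s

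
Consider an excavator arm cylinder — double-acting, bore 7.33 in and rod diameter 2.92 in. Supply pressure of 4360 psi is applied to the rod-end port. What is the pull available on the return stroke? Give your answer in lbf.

Rod-side annular area A_ann = π/4 × (7.33² − 2.92²) = 35.50 in^2
On retraction the pressure acts on the annular area (bore minus rod).
F = P × A_ann

F ≈ 1.55e5 lbf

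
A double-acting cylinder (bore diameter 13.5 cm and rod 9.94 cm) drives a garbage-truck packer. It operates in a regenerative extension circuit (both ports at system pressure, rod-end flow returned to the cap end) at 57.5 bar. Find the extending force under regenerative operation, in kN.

F ≈ 44.6 kN

With equal pressure on both faces, forces on the annular region cancel; the net push is pressure × rod cross-section.
Rod cross-section A_rod = π/4 × (9.94 cm)² = 77.60 cm^2
F = P × A_rod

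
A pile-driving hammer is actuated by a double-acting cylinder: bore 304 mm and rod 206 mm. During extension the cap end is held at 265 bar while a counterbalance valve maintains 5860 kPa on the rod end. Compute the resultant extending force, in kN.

Cap-side area A_cap = π/4 × (304 mm)² = 72580 mm^2
Rod-side annular area A_ann = π/4 × (304² − 206²) = 39250 mm^2
Net thrust = P_cap·A_cap − P_rod·A_ann = 1923 kN − 230.0 kN

F ≈ 1690 kN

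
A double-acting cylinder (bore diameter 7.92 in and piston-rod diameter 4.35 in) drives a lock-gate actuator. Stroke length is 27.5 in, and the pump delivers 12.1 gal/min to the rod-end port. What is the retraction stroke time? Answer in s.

t ≈ 20.3 s

Rod-side annular area A_ann = π/4 × (7.92² − 4.35²) = 34.40 in^2
Swept volume V = A × L; t = V / Q = A·L / Q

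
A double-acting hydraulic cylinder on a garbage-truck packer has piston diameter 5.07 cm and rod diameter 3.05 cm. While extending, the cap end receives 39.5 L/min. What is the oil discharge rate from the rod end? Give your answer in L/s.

Cap-side area A_cap = π/4 × (5.07 cm)² = 20.19 cm^2
Rod-side annular area A_ann = π/4 × (5.07² − 3.05²) = 12.88 cm^2
Piston speed v = Q_in/A_cap; rod-end outflow Q_out = v × A_ann = Q_in × A_ann/A_cap.

Q_out ≈ 0.420 L/s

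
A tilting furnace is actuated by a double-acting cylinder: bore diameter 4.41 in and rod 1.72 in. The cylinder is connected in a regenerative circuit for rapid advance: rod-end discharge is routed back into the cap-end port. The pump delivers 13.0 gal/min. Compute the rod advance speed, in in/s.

In regeneration the rod-end outflow joins the pump flow into the cap end, so the net volume the pump must supply per unit advance equals the rod cross-section area.
Rod cross-section A_rod = π/4 × (1.72 in)² = 2.324 in^2
v = Q_pump / A_rod

v ≈ 21.5 in/s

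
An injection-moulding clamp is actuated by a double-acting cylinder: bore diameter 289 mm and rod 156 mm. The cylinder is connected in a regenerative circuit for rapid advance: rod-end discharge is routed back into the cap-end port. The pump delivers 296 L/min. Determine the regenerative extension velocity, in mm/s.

In regeneration the rod-end outflow joins the pump flow into the cap end, so the net volume the pump must supply per unit advance equals the rod cross-section area.
Rod cross-section A_rod = π/4 × (156 mm)² = 19110 mm^2
v = Q_pump / A_rod

v ≈ 258 mm/s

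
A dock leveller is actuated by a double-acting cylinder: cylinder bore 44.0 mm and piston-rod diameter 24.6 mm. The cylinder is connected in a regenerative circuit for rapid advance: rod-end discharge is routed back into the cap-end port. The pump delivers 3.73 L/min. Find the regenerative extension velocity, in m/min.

In regeneration the rod-end outflow joins the pump flow into the cap end, so the net volume the pump must supply per unit advance equals the rod cross-section area.
Rod cross-section A_rod = π/4 × (24.6 mm)² = 475.3 mm^2
v = Q_pump / A_rod

v ≈ 7.85 m/min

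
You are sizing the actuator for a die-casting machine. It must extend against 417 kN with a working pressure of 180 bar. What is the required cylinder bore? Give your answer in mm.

Extension force acts on the full piston face: F = P × (π/4)D².
D = √(4F / (πP)) = √(4 × 417 kN / (π × 180 bar))

D ≈ 172 mm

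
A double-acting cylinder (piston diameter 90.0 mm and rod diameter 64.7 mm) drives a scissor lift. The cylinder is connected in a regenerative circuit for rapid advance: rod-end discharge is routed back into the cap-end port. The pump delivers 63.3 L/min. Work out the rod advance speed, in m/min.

v ≈ 19.3 m/min

In regeneration the rod-end outflow joins the pump flow into the cap end, so the net volume the pump must supply per unit advance equals the rod cross-section area.
Rod cross-section A_rod = π/4 × (64.7 mm)² = 3288 mm^2
v = Q_pump / A_rod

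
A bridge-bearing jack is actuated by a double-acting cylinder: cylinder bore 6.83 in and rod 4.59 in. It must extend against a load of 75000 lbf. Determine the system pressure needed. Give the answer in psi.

P ≈ 2050 psi

Cap-side area A_cap = π/4 × (6.83 in)² = 36.64 in^2
P = F / A = 75000 lbf / A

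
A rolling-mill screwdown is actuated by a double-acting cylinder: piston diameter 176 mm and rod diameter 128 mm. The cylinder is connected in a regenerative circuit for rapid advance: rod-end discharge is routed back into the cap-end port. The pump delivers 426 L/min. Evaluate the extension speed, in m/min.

In regeneration the rod-end outflow joins the pump flow into the cap end, so the net volume the pump must supply per unit advance equals the rod cross-section area.
Rod cross-section A_rod = π/4 × (128 mm)² = 12870 mm^2
v = Q_pump / A_rod

v ≈ 33.1 m/min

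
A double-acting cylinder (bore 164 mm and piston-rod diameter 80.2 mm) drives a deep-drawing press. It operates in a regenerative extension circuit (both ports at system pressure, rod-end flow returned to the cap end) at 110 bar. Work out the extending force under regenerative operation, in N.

With equal pressure on both faces, forces on the annular region cancel; the net push is pressure × rod cross-section.
Rod cross-section A_rod = π/4 × (80.2 mm)² = 5052 mm^2
F = P × A_rod

F ≈ 55600 N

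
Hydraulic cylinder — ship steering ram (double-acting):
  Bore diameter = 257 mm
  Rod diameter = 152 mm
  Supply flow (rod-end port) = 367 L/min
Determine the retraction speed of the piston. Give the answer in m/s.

Rod-side annular area A_ann = π/4 × (257² − 152²) = 33730 mm^2
Flow into the rod-end port fills the annular volume.
v = Q / A

v ≈ 0.181 m/s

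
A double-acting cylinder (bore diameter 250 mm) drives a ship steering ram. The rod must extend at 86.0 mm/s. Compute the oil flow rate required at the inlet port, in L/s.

Q ≈ 4.22 L/s

Cap-side area A_cap = π/4 × (250 mm)² = 49090 mm^2
Q = A × v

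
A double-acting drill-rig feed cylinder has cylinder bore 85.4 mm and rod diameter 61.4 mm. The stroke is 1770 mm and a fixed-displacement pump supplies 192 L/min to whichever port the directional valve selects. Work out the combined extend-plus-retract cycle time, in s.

t ≈ 4.70 s

Cap-side area A_cap = π/4 × (85.4 mm)² = 5728 mm^2
Rod-side annular area A_ann = π/4 × (85.4² − 61.4²) = 2767 mm^2
t_ext = A_cap·L/Q = 3.168 s
t_ret = A_ann·L/Q = 1.531 s
t_cycle = t_ext + t_ret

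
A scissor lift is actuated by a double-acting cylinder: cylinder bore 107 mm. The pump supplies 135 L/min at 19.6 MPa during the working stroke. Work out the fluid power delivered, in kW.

W ≈ 44.1 kW

Hydraulic power = P × Q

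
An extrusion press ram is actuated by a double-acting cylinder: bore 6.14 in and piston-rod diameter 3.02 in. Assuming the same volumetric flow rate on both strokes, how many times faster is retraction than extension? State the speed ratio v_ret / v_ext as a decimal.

v_ret/v_ext ≈ 1.32

Cap-side area A_cap = π/4 × (6.14 in)² = 29.61 in^2
Rod-side annular area A_ann = π/4 × (6.14² − 3.02²) = 22.45 in^2
For equal Q, v ∝ 1/A, so v_ret/v_ext = A_cap/A_ann.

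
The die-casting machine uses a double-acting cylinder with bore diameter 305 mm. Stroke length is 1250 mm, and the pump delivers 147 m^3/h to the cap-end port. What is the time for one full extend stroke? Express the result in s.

t ≈ 2.24 s

Cap-side area A_cap = π/4 × (305 mm)² = 73060 mm^2
Swept volume V = A × L; t = V / Q = A·L / Q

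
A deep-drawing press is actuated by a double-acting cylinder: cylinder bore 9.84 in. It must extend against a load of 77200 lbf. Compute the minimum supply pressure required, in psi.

Cap-side area A_cap = π/4 × (9.84 in)² = 76.05 in^2
P = F / A = 77200 lbf / A

P ≈ 1020 psi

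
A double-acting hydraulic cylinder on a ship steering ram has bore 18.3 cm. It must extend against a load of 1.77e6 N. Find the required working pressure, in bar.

Cap-side area A_cap = π/4 × (18.3 cm)² = 263.0 cm^2
P = F / A = 1.77e6 N / A

P ≈ 673 bar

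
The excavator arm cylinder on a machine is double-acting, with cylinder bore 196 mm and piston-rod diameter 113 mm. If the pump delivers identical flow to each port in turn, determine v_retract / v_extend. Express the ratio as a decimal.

v_ret/v_ext ≈ 1.50

Cap-side area A_cap = π/4 × (196 mm)² = 30170 mm^2
Rod-side annular area A_ann = π/4 × (196² − 113²) = 20140 mm^2
For equal Q, v ∝ 1/A, so v_ret/v_ext = A_cap/A_ann.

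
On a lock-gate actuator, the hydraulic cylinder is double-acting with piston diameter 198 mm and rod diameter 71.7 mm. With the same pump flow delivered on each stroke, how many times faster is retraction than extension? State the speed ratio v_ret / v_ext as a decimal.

Cap-side area A_cap = π/4 × (198 mm)² = 30790 mm^2
Rod-side annular area A_ann = π/4 × (198² − 71.7²) = 26750 mm^2
For equal Q, v ∝ 1/A, so v_ret/v_ext = A_cap/A_ann.

v_ret/v_ext ≈ 1.15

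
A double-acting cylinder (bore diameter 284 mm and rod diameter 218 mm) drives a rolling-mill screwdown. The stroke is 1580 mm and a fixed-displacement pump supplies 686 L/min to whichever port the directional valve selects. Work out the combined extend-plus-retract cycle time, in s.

t ≈ 12.4 s

Cap-side area A_cap = π/4 × (284 mm)² = 63350 mm^2
Rod-side annular area A_ann = π/4 × (284² − 218²) = 26020 mm^2
t_ext = A_cap·L/Q = 8.754 s
t_ret = A_ann·L/Q = 3.596 s
t_cycle = t_ext + t_ret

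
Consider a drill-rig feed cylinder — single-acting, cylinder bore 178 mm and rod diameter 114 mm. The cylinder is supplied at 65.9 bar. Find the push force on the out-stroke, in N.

Cap-side area A_cap = π/4 × (178 mm)² = 24880 mm^2
F = P × A_cap = 65.9 bar × A_cap

F ≈ 1.64e5 N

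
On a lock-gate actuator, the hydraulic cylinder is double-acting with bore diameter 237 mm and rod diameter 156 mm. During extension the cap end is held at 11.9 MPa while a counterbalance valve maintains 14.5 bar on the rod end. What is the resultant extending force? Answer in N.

Cap-side area A_cap = π/4 × (237 mm)² = 44120 mm^2
Rod-side annular area A_ann = π/4 × (237² − 156²) = 25000 mm^2
Net thrust = P_cap·A_cap − P_rod·A_ann = 5.250e5 N − 36250 N

F ≈ 4.89e5 N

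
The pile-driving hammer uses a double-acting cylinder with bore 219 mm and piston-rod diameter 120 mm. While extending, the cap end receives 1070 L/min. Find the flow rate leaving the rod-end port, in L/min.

Cap-side area A_cap = π/4 × (219 mm)² = 37670 mm^2
Rod-side annular area A_ann = π/4 × (219² − 120²) = 26360 mm^2
Piston speed v = Q_in/A_cap; rod-end outflow Q_out = v × A_ann = Q_in × A_ann/A_cap.

Q_out ≈ 749 L/min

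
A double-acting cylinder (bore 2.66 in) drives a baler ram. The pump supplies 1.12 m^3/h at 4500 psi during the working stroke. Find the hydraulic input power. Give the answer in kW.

Hydraulic power = P × Q

W ≈ 9.65 kW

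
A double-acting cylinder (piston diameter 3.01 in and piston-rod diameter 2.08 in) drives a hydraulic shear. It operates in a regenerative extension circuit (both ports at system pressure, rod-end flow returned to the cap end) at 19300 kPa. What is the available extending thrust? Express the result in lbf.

F ≈ 9510 lbf

With equal pressure on both faces, forces on the annular region cancel; the net push is pressure × rod cross-section.
Rod cross-section A_rod = π/4 × (2.08 in)² = 3.398 in^2
F = P × A_rod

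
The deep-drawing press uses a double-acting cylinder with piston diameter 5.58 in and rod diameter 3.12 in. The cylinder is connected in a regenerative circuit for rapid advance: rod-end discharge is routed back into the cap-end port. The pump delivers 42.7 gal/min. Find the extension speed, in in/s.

In regeneration the rod-end outflow joins the pump flow into the cap end, so the net volume the pump must supply per unit advance equals the rod cross-section area.
Rod cross-section A_rod = π/4 × (3.12 in)² = 7.645 in^2
v = Q_pump / A_rod

v ≈ 21.5 in/s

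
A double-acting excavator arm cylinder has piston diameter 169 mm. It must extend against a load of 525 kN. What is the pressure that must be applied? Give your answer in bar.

Cap-side area A_cap = π/4 × (169 mm)² = 22430 mm^2
P = F / A = 525 kN / A

P ≈ 234 bar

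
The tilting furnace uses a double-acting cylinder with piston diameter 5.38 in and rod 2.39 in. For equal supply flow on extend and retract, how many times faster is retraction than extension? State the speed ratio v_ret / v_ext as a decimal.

Cap-side area A_cap = π/4 × (5.38 in)² = 22.73 in^2
Rod-side annular area A_ann = π/4 × (5.38² − 2.39²) = 18.25 in^2
For equal Q, v ∝ 1/A, so v_ret/v_ext = A_cap/A_ann.

v_ret/v_ext ≈ 1.25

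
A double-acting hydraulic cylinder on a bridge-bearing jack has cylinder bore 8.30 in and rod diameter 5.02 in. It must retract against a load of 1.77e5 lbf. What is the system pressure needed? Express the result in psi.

Rod-side annular area A_ann = π/4 × (8.30² − 5.02²) = 34.31 in^2
Retraction: pressure acts on the annular area.
P = F / A = 1.77e5 lbf / A

P ≈ 5160 psi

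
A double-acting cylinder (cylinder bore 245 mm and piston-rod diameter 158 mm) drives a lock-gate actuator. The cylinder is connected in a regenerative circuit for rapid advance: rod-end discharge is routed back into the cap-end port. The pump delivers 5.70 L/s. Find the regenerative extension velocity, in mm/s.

v ≈ 291 mm/s

In regeneration the rod-end outflow joins the pump flow into the cap end, so the net volume the pump must supply per unit advance equals the rod cross-section area.
Rod cross-section A_rod = π/4 × (158 mm)² = 19610 mm^2
v = Q_pump / A_rod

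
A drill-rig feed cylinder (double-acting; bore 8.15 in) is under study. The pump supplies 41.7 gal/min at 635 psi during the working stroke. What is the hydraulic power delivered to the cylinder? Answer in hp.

W ≈ 15.4 hp

Hydraulic power = P × Q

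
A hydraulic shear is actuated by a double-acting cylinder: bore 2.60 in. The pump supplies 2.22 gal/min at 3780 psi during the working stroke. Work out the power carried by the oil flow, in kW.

W ≈ 3.65 kW

Hydraulic power = P × Q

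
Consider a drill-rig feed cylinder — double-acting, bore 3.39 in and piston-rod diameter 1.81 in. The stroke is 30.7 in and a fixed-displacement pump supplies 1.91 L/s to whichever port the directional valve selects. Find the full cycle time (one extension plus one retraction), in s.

Cap-side area A_cap = π/4 × (3.39 in)² = 9.026 in^2
Rod-side annular area A_ann = π/4 × (3.39² − 1.81²) = 6.453 in^2
t_ext = A_cap·L/Q = 2.377 s
t_ret = A_ann·L/Q = 1.700 s
t_cycle = t_ext + t_ret

t ≈ 4.08 s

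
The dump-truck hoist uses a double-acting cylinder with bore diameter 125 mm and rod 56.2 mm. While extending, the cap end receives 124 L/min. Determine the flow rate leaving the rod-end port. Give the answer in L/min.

Q_out ≈ 98.9 L/min

Cap-side area A_cap = π/4 × (125 mm)² = 12270 mm^2
Rod-side annular area A_ann = π/4 × (125² − 56.2²) = 9791 mm^2
Piston speed v = Q_in/A_cap; rod-end outflow Q_out = v × A_ann = Q_in × A_ann/A_cap.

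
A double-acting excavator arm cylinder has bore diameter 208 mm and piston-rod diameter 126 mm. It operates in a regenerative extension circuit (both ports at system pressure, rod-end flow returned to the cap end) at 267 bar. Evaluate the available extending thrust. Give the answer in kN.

With equal pressure on both faces, forces on the annular region cancel; the net push is pressure × rod cross-section.
Rod cross-section A_rod = π/4 × (126 mm)² = 12470 mm^2
F = P × A_rod

F ≈ 333 kN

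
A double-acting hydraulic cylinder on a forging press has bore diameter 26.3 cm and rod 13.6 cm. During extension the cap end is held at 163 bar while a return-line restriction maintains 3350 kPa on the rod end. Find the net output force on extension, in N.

Cap-side area A_cap = π/4 × (26.3 cm)² = 543.3 cm^2
Rod-side annular area A_ann = π/4 × (26.3² − 13.6²) = 398.0 cm^2
Net thrust = P_cap·A_cap − P_rod·A_ann = 8.855e5 N − 1.333e5 N

F ≈ 7.52e5 N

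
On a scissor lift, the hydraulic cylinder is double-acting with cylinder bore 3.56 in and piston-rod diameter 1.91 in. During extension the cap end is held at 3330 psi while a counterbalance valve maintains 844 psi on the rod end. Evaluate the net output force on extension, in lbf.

Cap-side area A_cap = π/4 × (3.56 in)² = 9.954 in^2
Rod-side annular area A_ann = π/4 × (3.56² − 1.91²) = 7.089 in^2
Net thrust = P_cap·A_cap − P_rod·A_ann = 33150 lbf − 5983 lbf

F ≈ 27200 lbf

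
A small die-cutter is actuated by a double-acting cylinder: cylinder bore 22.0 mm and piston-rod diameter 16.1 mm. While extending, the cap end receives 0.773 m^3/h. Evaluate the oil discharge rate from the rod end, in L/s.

Q_out ≈ 0.0997 L/s

Cap-side area A_cap = π/4 × (22.0 mm)² = 380.1 mm^2
Rod-side annular area A_ann = π/4 × (22.0² − 16.1²) = 176.5 mm^2
Piston speed v = Q_in/A_cap; rod-end outflow Q_out = v × A_ann = Q_in × A_ann/A_cap.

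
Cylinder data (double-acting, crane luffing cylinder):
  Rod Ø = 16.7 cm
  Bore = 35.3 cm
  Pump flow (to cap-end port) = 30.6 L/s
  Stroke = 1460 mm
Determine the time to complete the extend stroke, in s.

Cap-side area A_cap = π/4 × (35.3 cm)² = 978.7 cm^2
Swept volume V = A × L; t = V / Q = A·L / Q

t ≈ 4.67 s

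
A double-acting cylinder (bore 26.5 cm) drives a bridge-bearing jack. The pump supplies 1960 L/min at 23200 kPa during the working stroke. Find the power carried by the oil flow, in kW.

Hydraulic power = P × Q

W ≈ 758 kW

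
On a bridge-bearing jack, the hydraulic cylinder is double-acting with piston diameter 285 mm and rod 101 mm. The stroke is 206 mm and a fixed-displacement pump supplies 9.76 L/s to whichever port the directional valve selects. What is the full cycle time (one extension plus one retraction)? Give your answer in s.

t ≈ 2.52 s

Cap-side area A_cap = π/4 × (285 mm)² = 63790 mm^2
Rod-side annular area A_ann = π/4 × (285² − 101²) = 55780 mm^2
t_ext = A_cap·L/Q = 1.346 s
t_ret = A_ann·L/Q = 1.177 s
t_cycle = t_ext + t_ret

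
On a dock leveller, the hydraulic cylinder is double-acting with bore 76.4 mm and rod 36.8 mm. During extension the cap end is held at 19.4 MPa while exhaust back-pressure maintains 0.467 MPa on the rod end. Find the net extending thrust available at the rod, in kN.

Cap-side area A_cap = π/4 × (76.4 mm)² = 4584 mm^2
Rod-side annular area A_ann = π/4 × (76.4² − 36.8²) = 3521 mm^2
Net thrust = P_cap·A_cap − P_rod·A_ann = 88.94 kN − 1.644 kN

F ≈ 87.3 kN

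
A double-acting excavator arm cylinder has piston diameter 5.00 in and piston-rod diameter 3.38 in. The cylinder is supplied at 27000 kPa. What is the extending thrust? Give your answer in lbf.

F ≈ 76900 lbf

Cap-side area A_cap = π/4 × (5.00 in)² = 19.63 in^2
F = P × A_cap = 27000 kPa × A_cap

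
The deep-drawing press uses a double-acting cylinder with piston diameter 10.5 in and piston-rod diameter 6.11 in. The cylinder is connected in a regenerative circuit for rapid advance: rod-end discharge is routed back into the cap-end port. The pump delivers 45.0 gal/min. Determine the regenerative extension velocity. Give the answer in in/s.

v ≈ 5.91 in/s

In regeneration the rod-end outflow joins the pump flow into the cap end, so the net volume the pump must supply per unit advance equals the rod cross-section area.
Rod cross-section A_rod = π/4 × (6.11 in)² = 29.32 in^2
v = Q_pump / A_rod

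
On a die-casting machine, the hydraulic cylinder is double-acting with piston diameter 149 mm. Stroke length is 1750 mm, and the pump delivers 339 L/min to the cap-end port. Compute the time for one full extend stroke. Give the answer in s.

t ≈ 5.40 s

Cap-side area A_cap = π/4 × (149 mm)² = 17440 mm^2
Swept volume V = A × L; t = V / Q = A·L / Q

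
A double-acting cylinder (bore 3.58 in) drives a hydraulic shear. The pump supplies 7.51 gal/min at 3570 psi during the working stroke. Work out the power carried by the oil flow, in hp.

W ≈ 15.6 hp

Hydraulic power = P × Q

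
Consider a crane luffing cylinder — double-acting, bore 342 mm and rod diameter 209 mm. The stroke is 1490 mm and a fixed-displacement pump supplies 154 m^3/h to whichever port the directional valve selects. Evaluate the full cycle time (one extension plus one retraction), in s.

Cap-side area A_cap = π/4 × (342 mm)² = 91860 mm^2
Rod-side annular area A_ann = π/4 × (342² − 209²) = 57560 mm^2
t_ext = A_cap·L/Q = 3.200 s
t_ret = A_ann·L/Q = 2.005 s
t_cycle = t_ext + t_ret

t ≈ 5.20 s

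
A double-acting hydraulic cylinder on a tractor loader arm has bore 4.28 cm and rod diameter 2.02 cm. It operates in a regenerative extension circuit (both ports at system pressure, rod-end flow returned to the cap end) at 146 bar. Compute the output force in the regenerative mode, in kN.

F ≈ 4.68 kN

With equal pressure on both faces, forces on the annular region cancel; the net push is pressure × rod cross-section.
Rod cross-section A_rod = π/4 × (2.02 cm)² = 3.205 cm^2
F = P × A_rod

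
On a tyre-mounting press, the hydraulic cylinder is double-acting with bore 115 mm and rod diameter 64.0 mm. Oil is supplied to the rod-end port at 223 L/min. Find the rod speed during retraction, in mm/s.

Rod-side annular area A_ann = π/4 × (115² − 64.0²) = 7170 mm^2
Flow into the rod-end port fills the annular volume.
v = Q / A

v ≈ 518 mm/s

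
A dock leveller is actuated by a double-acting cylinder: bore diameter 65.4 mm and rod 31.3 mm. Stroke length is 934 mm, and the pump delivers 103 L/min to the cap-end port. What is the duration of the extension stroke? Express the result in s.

t ≈ 1.83 s

Cap-side area A_cap = π/4 × (65.4 mm)² = 3359 mm^2
Swept volume V = A × L; t = V / Q = A·L / Q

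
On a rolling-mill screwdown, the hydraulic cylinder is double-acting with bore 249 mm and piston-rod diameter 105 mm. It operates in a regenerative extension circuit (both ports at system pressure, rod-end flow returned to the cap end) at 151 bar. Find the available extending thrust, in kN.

F ≈ 131 kN

With equal pressure on both faces, forces on the annular region cancel; the net push is pressure × rod cross-section.
Rod cross-section A_rod = π/4 × (105 mm)² = 8659 mm^2
F = P × A_rod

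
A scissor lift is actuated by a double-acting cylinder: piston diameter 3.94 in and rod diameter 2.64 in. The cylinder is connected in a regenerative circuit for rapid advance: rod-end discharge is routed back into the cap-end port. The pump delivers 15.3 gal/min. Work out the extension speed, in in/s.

v ≈ 10.8 in/s

In regeneration the rod-end outflow joins the pump flow into the cap end, so the net volume the pump must supply per unit advance equals the rod cross-section area.
Rod cross-section A_rod = π/4 × (2.64 in)² = 5.474 in^2
v = Q_pump / A_rod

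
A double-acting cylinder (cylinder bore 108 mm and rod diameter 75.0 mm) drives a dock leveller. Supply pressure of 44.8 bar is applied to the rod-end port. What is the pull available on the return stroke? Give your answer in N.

Rod-side annular area A_ann = π/4 × (108² − 75.0²) = 4743 mm^2
On retraction the pressure acts on the annular area (bore minus rod).
F = P × A_ann

F ≈ 21200 N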